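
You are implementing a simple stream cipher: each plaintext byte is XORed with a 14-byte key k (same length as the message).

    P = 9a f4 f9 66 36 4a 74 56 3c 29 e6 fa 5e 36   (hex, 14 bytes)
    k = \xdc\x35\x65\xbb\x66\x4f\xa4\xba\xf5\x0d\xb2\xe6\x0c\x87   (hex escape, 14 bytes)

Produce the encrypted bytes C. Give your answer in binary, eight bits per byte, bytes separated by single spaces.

01000110 11000001 10011100 11011101 01010000 00000101 11010000 11101100 11001001 00100100 01010100 00011100 01010010 10110001

9a XOR dc = 46
f4 XOR 35 = c1
f9 XOR 65 = 9c
66 XOR bb = dd
36 XOR 66 = 50
4a XOR 4f = 05
74 XOR a4 = d0
56 XOR ba = ec
3c XOR f5 = c9
29 XOR 0d = 24
e6 XOR b2 = 54
fa XOR e6 = 1c
5e XOR 0c = 52
36 XOR 87 = b1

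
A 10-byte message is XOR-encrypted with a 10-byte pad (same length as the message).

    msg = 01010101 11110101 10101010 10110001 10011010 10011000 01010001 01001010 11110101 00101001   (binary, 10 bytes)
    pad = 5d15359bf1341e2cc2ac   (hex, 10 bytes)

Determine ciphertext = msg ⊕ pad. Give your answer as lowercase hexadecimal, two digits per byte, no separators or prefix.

08e09f2a6bac4f663785

XOR is its own inverse, so applying the key byte-wise gives the result directly.
55 xor 5d = 08
f5 xor 15 = e0
aa xor 35 = 9f
b1 xor 9b = 2a
9a xor f1 = 6b
98 xor 34 = ac
51 xor 1e = 4f
4a xor 2c = 66
f5 xor c2 = 37
29 xor ac = 85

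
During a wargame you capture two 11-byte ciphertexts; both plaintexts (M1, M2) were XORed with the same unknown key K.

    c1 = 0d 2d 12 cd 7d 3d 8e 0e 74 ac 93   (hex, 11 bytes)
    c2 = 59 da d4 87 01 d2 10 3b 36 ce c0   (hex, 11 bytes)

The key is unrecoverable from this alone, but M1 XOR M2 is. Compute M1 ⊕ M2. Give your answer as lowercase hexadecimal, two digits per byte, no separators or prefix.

c1 ⊕ c2 = (M1 ⊕ K) ⊕ (M2 ⊕ K) = M1 ⊕ M2 — the shared key cancels under XOR.
0d xor 59 = 54
2d xor da = f7
12 xor d4 = c6
cd xor 87 = 4a
7d xor 01 = 7c
3d xor d2 = ef
8e xor 10 = 9e
0e xor 3b = 35
74 xor 36 = 42
ac xor ce = 62
93 xor c0 = 53

54f7c64a7cef9e35426253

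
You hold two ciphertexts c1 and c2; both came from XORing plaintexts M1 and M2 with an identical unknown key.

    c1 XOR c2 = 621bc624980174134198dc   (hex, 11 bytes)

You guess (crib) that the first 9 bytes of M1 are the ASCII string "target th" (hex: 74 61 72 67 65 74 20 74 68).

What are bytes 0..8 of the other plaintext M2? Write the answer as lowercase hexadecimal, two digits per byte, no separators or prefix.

167ab443fd75546729

Since c1 ⊕ c2 = M1 ⊕ M2, XORing with the guessed M1 bytes yields the corresponding M2 bytes: M2 = (c1 ⊕ c2) ⊕ M1.
byte 0: 62 ^ 74 = 16
byte 1: 1b ^ 61 = 7a
byte 2: c6 ^ 72 = b4
byte 3: 24 ^ 67 = 43
byte 4: 98 ^ 65 = fd
byte 5: 01 ^ 74 = 75
byte 6: 74 ^ 20 = 54
byte 7: 13 ^ 74 = 67
byte 8: 41 ^ 68 = 29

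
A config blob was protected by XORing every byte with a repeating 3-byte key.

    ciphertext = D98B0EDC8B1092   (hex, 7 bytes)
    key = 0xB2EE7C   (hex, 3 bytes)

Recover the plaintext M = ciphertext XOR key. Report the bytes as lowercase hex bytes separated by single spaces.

6b 65 72 6e 65 6c 20

The 3-byte key repeats, so the effective keystream is b2 ee 7c b2 ee 7c b2.
byte 0: 11011001 ^ 10110010 = 01101011
byte 1: 10001011 ^ 11101110 = 01100101
byte 2: 00001110 ^ 01111100 = 01110010
byte 3: 11011100 ^ 10110010 = 01101110
byte 4: 10001011 ^ 11101110 = 01100101
byte 5: 00010000 ^ 01111100 = 01101100
byte 6: 10010010 ^ 10110010 = 00100000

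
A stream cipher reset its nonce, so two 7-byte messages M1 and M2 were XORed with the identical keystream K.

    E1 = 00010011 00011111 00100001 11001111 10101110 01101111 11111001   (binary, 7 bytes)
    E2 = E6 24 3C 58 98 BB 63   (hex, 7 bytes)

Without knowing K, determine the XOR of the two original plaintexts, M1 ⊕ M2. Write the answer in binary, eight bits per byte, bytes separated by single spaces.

11110101 00111011 00011101 10010111 00110110 11010100 10011010

E1 ⊕ E2 = (M1 ⊕ K) ⊕ (M2 ⊕ K) = M1 ⊕ M2 — the shared key cancels under XOR.
13 xor e6 = f5
1f xor 24 = 3b
21 xor 3c = 1d
cf xor 58 = 97
ae xor 98 = 36
6f xor bb = d4
f9 xor 63 = 9a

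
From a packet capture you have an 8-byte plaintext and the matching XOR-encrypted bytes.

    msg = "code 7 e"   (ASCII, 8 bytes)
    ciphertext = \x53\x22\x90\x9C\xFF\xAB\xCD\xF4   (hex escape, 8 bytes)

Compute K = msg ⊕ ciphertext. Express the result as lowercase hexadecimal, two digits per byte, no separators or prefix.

304df4f9df9ced91

Since ciphertext = msg ⊕ K, XORing both sides with msg gives K = msg ⊕ ciphertext.
63 ^ 53 = 30
6f ^ 22 = 4d
64 ^ 90 = f4
65 ^ 9c = f9
20 ^ ff = df
37 ^ ab = 9c
20 ^ cd = ed
65 ^ f4 = 91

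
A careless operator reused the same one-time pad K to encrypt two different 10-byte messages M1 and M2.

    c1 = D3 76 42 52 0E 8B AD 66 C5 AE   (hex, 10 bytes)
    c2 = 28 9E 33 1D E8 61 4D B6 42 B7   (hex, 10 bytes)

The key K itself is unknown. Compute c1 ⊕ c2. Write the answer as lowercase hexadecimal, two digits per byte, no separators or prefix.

c1 ⊕ c2 = (M1 ⊕ K) ⊕ (M2 ⊕ K) = M1 ⊕ M2 — the shared key cancels under XOR.
d3 xor 28 = fb
76 xor 9e = e8
42 xor 33 = 71
52 xor 1d = 4f
0e xor e8 = e6
8b xor 61 = ea
ad xor 4d = e0
66 xor b6 = d0
c5 xor 42 = 87
ae xor b7 = 19

fbe8714fe6eae0d08719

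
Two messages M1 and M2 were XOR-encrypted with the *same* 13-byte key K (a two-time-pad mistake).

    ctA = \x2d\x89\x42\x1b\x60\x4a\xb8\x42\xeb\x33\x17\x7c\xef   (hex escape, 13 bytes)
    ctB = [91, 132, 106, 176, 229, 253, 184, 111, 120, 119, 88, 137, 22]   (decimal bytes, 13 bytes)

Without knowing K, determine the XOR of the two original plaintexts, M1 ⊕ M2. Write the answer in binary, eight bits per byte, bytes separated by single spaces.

01110110 00001101 00101000 10101011 10000101 10110111 00000000 00101101 10010011 01000100 01001111 11110101 11111001

ctA ⊕ ctB = (M1 ⊕ K) ⊕ (M2 ⊕ K) = M1 ⊕ M2 — the shared key cancels under XOR.
2d xor 5b = 76
89 xor 84 = 0d
42 xor 6a = 28
1b xor b0 = ab
60 xor e5 = 85
4a xor fd = b7
b8 xor b8 = 00
42 xor 6f = 2d
eb xor 78 = 93
33 xor 77 = 44
17 xor 58 = 4f
7c xor 89 = f5
ef xor 16 = f9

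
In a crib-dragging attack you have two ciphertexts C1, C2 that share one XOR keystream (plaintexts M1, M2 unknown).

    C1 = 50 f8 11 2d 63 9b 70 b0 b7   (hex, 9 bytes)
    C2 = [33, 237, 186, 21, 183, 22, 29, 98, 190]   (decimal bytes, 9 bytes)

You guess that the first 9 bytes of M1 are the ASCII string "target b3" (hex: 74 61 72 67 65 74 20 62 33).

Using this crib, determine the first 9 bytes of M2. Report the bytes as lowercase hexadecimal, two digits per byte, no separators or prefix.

0574d95fb1f94db03a

First, C1 ⊕ C2 = (M1 ⊕ K) ⊕ (M2 ⊕ K) = M1 ⊕ M2, so the key drops out. Then M2 = (M1 ⊕ M2) ⊕ M1 over the first 9 bytes.
byte 0: (50 XOR 21) XOR 74 = 71 XOR 74 = 05
byte 1: (f8 XOR ed) XOR 61 = 15 XOR 61 = 74
byte 2: (11 XOR ba) XOR 72 = ab XOR 72 = d9
byte 3: (2d XOR 15) XOR 67 = 38 XOR 67 = 5f
byte 4: (63 XOR b7) XOR 65 = d4 XOR 65 = b1
byte 5: (9b XOR 16) XOR 74 = 8d XOR 74 = f9
byte 6: (70 XOR 1d) XOR 20 = 6d XOR 20 = 4d
byte 7: (b0 XOR 62) XOR 62 = d2 XOR 62 = b0
byte 8: (b7 XOR be) XOR 33 = 09 XOR 33 = 3a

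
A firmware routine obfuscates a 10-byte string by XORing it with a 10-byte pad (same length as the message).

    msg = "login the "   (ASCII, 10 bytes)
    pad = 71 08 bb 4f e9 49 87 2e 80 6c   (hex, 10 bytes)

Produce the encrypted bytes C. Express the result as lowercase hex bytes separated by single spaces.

1d 67 dc 26 87 69 f3 46 e5 4c

XOR is its own inverse, so applying the key byte-wise gives the result directly.
byte 0: 6c XOR 71 = 1d
byte 1: 6f XOR 08 = 67
byte 2: 67 XOR bb = dc
byte 3: 69 XOR 4f = 26
byte 4: 6e XOR e9 = 87
byte 5: 20 XOR 49 = 69
byte 6: 74 XOR 87 = f3
byte 7: 68 XOR 2e = 46
byte 8: 65 XOR 80 = e5
byte 9: 20 XOR 6c = 4c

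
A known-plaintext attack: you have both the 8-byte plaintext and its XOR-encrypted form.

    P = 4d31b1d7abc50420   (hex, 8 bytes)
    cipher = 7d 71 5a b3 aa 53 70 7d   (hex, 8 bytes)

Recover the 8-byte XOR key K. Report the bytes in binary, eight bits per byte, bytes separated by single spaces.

Since cipher = P ⊕ K, XORing both sides with P gives K = P ⊕ cipher.
01001101 ^ 01111101 = 00110000
00110001 ^ 01110001 = 01000000
10110001 ^ 01011010 = 11101011
11010111 ^ 10110011 = 01100100
10101011 ^ 10101010 = 00000001
11000101 ^ 01010011 = 10010110
00000100 ^ 01110000 = 01110100
00100000 ^ 01111101 = 01011101

00110000 01000000 11101011 01100100 00000001 10010110 01110100 01011101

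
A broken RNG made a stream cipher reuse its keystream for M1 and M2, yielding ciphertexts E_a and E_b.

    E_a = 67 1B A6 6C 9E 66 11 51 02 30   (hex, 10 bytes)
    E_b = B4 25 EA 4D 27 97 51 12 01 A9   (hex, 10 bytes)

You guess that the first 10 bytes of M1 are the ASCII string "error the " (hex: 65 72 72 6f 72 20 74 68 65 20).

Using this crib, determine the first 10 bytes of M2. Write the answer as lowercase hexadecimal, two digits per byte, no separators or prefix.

First, E_a ⊕ E_b = (M1 ⊕ K) ⊕ (M2 ⊕ K) = M1 ⊕ M2, so the key drops out. Then M2 = (M1 ⊕ M2) ⊕ M1 over the first 10 bytes.
byte 0: (67 ⊕ b4) ⊕ 65 = d3 ⊕ 65 = b6
byte 1: (1b ⊕ 25) ⊕ 72 = 3e ⊕ 72 = 4c
byte 2: (a6 ⊕ ea) ⊕ 72 = 4c ⊕ 72 = 3e
byte 3: (6c ⊕ 4d) ⊕ 6f = 21 ⊕ 6f = 4e
byte 4: (9e ⊕ 27) ⊕ 72 = b9 ⊕ 72 = cb
byte 5: (66 ⊕ 97) ⊕ 20 = f1 ⊕ 20 = d1
byte 6: (11 ⊕ 51) ⊕ 74 = 40 ⊕ 74 = 34
byte 7: (51 ⊕ 12) ⊕ 68 = 43 ⊕ 68 = 2b
byte 8: (02 ⊕ 01) ⊕ 65 = 03 ⊕ 65 = 66
byte 9: (30 ⊕ a9) ⊕ 20 = 99 ⊕ 20 = b9

b64c3e4ecbd1342b66b9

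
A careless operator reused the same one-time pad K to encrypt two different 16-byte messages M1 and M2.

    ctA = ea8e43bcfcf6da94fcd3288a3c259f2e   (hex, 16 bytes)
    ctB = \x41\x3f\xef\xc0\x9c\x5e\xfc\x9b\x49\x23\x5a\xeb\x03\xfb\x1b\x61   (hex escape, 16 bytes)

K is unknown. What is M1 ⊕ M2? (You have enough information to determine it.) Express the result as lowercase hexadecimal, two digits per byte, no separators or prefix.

ctA ⊕ ctB = (M1 ⊕ K) ⊕ (M2 ⊕ K) = M1 ⊕ M2 — the shared key cancels under XOR.
byte 0: 11101010 ^ 01000001 = 10101011
byte 1: 10001110 ^ 00111111 = 10110001
byte 2: 01000011 ^ 11101111 = 10101100
byte 3: 10111100 ^ 11000000 = 01111100
byte 4: 11111100 ^ 10011100 = 01100000
byte 5: 11110110 ^ 01011110 = 10101000
byte 6: 11011010 ^ 11111100 = 00100110
byte 7: 10010100 ^ 10011011 = 00001111
byte 8: 11111100 ^ 01001001 = 10110101
byte 9: 11010011 ^ 00100011 = 11110000
byte 10: 00101000 ^ 01011010 = 01110010
byte 11: 10001010 ^ 11101011 = 01100001
byte 12: 00111100 ^ 00000011 = 00111111
byte 13: 00100101 ^ 11111011 = 11011110
byte 14: 10011111 ^ 00011011 = 10000100
byte 15: 00101110 ^ 01100001 = 01001111

abb1ac7c60a8260fb5f072613fde844f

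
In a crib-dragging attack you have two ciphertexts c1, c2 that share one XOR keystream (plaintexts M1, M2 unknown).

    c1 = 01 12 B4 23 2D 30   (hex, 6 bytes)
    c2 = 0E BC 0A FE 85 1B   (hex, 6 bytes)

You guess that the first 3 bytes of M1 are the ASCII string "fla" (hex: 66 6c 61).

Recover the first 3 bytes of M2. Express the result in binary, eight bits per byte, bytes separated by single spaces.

First, c1 ⊕ c2 = (M1 ⊕ K) ⊕ (M2 ⊕ K) = M1 ⊕ M2, so the key drops out. Then M2 = (M1 ⊕ M2) ⊕ M1 over the first 3 bytes.
byte 0: (01 XOR 0e) XOR 66 = 0f XOR 66 = 69
byte 1: (12 XOR bc) XOR 6c = ae XOR 6c = c2
byte 2: (b4 XOR 0a) XOR 61 = be XOR 61 = df

01101001 11000010 11011111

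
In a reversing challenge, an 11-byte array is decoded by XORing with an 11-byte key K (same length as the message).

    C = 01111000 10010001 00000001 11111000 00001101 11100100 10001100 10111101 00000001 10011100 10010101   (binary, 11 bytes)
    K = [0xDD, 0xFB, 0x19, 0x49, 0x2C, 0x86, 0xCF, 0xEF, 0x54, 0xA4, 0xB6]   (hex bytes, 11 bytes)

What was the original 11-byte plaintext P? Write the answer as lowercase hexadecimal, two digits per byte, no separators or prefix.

XOR is its own inverse, so applying the key byte-wise gives the result directly.
01111000 ^ 11011101 = 10100101
10010001 ^ 11111011 = 01101010
00000001 ^ 00011001 = 00011000
11111000 ^ 01001001 = 10110001
00001101 ^ 00101100 = 00100001
11100100 ^ 10000110 = 01100010
10001100 ^ 11001111 = 01000011
10111101 ^ 11101111 = 01010010
00000001 ^ 01010100 = 01010101
10011100 ^ 10100100 = 00111000
10010101 ^ 10110110 = 00100011

a56a18b121624352553823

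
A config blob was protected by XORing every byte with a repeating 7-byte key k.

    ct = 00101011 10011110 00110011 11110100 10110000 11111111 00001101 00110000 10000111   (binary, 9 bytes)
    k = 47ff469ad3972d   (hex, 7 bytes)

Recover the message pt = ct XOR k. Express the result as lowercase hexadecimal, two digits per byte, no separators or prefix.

6c61756e6368207778

The 7-byte key repeats, so the effective keystream is 47 ff 46 9a d3 97 2d 47 ff.
byte 0:  43 ^  71 = 108
byte 1: 158 ^ 255 =  97
byte 2:  51 ^  70 = 117
byte 3: 244 ^ 154 = 110
byte 4: 176 ^ 211 =  99
byte 5: 255 ^ 151 = 104
byte 6:  13 ^  45 =  32
byte 7:  48 ^  71 = 119
byte 8: 135 ^ 255 = 120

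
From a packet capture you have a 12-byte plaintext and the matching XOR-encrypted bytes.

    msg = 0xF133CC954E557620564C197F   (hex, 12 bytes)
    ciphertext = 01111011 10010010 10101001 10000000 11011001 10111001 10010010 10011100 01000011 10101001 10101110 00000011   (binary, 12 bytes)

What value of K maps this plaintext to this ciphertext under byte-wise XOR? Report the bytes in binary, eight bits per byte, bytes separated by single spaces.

10001010 10100001 01100101 00010101 10010111 11101100 11100100 10111100 00010101 11100101 10110111 01111100

Since ciphertext = msg ⊕ K, XORing both sides with msg gives K = msg ⊕ ciphertext.
f1 ⊕ 7b = 8a
33 ⊕ 92 = a1
cc ⊕ a9 = 65
95 ⊕ 80 = 15
4e ⊕ d9 = 97
55 ⊕ b9 = ec
76 ⊕ 92 = e4
20 ⊕ 9c = bc
56 ⊕ 43 = 15
4c ⊕ a9 = e5
19 ⊕ ae = b7
7f ⊕ 03 = 7c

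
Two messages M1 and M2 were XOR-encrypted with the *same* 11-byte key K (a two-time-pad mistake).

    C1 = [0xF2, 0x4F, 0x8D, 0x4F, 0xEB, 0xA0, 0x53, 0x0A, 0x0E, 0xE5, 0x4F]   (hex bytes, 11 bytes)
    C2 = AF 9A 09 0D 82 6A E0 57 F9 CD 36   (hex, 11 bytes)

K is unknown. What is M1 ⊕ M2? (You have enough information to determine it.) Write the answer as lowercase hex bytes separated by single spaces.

5d d5 84 42 69 ca b3 5d f7 28 79

C1 ⊕ C2 = (M1 ⊕ K) ⊕ (M2 ⊕ K) = M1 ⊕ M2 — the shared key cancels under XOR.
f2 XOR af = 5d
4f XOR 9a = d5
8d XOR 09 = 84
4f XOR 0d = 42
eb XOR 82 = 69
a0 XOR 6a = ca
53 XOR e0 = b3
0a XOR 57 = 5d
0e XOR f9 = f7
e5 XOR cd = 28
4f XOR 36 = 79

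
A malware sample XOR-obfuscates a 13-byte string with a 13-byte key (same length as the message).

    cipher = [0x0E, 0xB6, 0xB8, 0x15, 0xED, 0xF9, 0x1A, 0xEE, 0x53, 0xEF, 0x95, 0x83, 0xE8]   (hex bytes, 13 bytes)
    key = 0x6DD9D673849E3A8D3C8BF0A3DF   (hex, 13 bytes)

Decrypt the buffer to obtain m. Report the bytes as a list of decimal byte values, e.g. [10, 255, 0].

[99, 111, 110, 102, 105, 103, 32, 99, 111, 100, 101, 32, 55]

byte 0: 0e XOR 6d = 63
byte 1: b6 XOR d9 = 6f
byte 2: b8 XOR d6 = 6e
byte 3: 15 XOR 73 = 66
byte 4: ed XOR 84 = 69
byte 5: f9 XOR 9e = 67
byte 6: 1a XOR 3a = 20
byte 7: ee XOR 8d = 63
byte 8: 53 XOR 3c = 6f
byte 9: ef XOR 8b = 64
byte 10: 95 XOR f0 = 65
byte 11: 83 XOR a3 = 20
byte 12: e8 XOR df = 37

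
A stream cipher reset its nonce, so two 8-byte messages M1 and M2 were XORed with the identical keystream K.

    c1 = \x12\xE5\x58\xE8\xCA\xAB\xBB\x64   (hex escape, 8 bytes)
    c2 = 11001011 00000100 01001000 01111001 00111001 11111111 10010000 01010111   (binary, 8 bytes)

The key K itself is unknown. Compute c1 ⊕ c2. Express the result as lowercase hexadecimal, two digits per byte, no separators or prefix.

c1 ⊕ c2 = (M1 ⊕ K) ⊕ (M2 ⊕ K) = M1 ⊕ M2 — the shared key cancels under XOR.
byte 0: 12 xor cb = d9
byte 1: e5 xor 04 = e1
byte 2: 58 xor 48 = 10
byte 3: e8 xor 79 = 91
byte 4: ca xor 39 = f3
byte 5: ab xor ff = 54
byte 6: bb xor 90 = 2b
byte 7: 64 xor 57 = 33

d9e11091f3542b33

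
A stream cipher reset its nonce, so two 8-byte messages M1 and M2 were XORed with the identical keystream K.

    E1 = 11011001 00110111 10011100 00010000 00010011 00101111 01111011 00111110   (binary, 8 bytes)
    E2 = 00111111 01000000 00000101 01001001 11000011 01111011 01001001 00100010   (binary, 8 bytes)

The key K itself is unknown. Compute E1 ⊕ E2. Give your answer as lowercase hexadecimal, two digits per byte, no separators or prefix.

e6779959d054321c

E1 ⊕ E2 = (M1 ⊕ K) ⊕ (M2 ⊕ K) = M1 ⊕ M2 — the shared key cancels under XOR.
11011001 ⊕ 00111111 = 11100110
00110111 ⊕ 01000000 = 01110111
10011100 ⊕ 00000101 = 10011001
00010000 ⊕ 01001001 = 01011001
00010011 ⊕ 11000011 = 11010000
00101111 ⊕ 01111011 = 01010100
01111011 ⊕ 01001001 = 00110010
00111110 ⊕ 00100010 = 00011100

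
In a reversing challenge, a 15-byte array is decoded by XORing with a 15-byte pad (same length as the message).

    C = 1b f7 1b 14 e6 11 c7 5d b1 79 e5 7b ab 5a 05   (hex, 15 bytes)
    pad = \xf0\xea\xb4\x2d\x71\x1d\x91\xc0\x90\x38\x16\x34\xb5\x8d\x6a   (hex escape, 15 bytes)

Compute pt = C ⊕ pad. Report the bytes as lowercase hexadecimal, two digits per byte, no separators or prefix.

eb1daf39970c569d2141f34f1ed76f

1b ⊕ f0 = eb
f7 ⊕ ea = 1d
1b ⊕ b4 = af
14 ⊕ 2d = 39
e6 ⊕ 71 = 97
11 ⊕ 1d = 0c
c7 ⊕ 91 = 56
5d ⊕ c0 = 9d
b1 ⊕ 90 = 21
79 ⊕ 38 = 41
e5 ⊕ 16 = f3
7b ⊕ 34 = 4f
ab ⊕ b5 = 1e
5a ⊕ 8d = d7
05 ⊕ 6a = 6f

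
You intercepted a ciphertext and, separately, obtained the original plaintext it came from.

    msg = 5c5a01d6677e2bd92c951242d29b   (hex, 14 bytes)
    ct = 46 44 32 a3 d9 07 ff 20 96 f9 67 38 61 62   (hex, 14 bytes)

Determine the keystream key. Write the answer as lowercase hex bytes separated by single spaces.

Since ct = msg ⊕ key, XORing both sides with msg gives key = msg ⊕ ct.
byte 0: 5c ^ 46 = 1a
byte 1: 5a ^ 44 = 1e
byte 2: 01 ^ 32 = 33
byte 3: d6 ^ a3 = 75
byte 4: 67 ^ d9 = be
byte 5: 7e ^ 07 = 79
byte 6: 2b ^ ff = d4
byte 7: d9 ^ 20 = f9
byte 8: 2c ^ 96 = ba
byte 9: 95 ^ f9 = 6c
byte 10: 12 ^ 67 = 75
byte 11: 42 ^ 38 = 7a
byte 12: d2 ^ 61 = b3
byte 13: 9b ^ 62 = f9

1a 1e 33 75 be 79 d4 f9 ba 6c 75 7a b3 f9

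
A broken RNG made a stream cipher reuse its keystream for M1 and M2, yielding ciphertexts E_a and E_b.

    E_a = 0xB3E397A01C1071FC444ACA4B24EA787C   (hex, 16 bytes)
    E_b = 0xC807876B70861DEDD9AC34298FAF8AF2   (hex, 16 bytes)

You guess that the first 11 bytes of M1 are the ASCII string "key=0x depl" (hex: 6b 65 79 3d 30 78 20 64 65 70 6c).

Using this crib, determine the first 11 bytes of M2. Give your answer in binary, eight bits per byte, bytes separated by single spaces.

00010000 10000001 01101001 11110110 01011100 11101110 01001100 01110101 11111000 10010110 10010010

First, E_a ⊕ E_b = (M1 ⊕ K) ⊕ (M2 ⊕ K) = M1 ⊕ M2, so the key drops out. Then M2 = (M1 ⊕ M2) ⊕ M1 over the first 11 bytes.
byte 0: (b3 XOR c8) XOR 6b = 7b XOR 6b = 10
byte 1: (e3 XOR 07) XOR 65 = e4 XOR 65 = 81
byte 2: (97 XOR 87) XOR 79 = 10 XOR 79 = 69
byte 3: (a0 XOR 6b) XOR 3d = cb XOR 3d = f6
byte 4: (1c XOR 70) XOR 30 = 6c XOR 30 = 5c
byte 5: (10 XOR 86) XOR 78 = 96 XOR 78 = ee
byte 6: (71 XOR 1d) XOR 20 = 6c XOR 20 = 4c
byte 7: (fc XOR ed) XOR 64 = 11 XOR 64 = 75
byte 8: (44 XOR d9) XOR 65 = 9d XOR 65 = f8
byte 9: (4a XOR ac) XOR 70 = e6 XOR 70 = 96
byte 10: (ca XOR 34) XOR 6c = fe XOR 6c = 92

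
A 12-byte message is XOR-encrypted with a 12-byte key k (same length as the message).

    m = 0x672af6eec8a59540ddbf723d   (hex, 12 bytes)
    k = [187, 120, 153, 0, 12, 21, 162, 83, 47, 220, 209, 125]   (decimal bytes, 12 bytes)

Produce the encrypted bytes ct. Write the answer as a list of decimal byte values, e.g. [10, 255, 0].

XOR is its own inverse, so applying the key byte-wise gives the result directly.
67 ⊕ bb = dc
2a ⊕ 78 = 52
f6 ⊕ 99 = 6f
ee ⊕ 00 = ee
c8 ⊕ 0c = c4
a5 ⊕ 15 = b0
95 ⊕ a2 = 37
40 ⊕ 53 = 13
dd ⊕ 2f = f2
bf ⊕ dc = 63
72 ⊕ d1 = a3
3d ⊕ 7d = 40

[220, 82, 111, 238, 196, 176, 55, 19, 242, 99, 163, 64]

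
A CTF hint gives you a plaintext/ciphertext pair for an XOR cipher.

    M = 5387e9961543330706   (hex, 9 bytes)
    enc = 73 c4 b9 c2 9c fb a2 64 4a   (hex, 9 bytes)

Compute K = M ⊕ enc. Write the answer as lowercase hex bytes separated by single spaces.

Since enc = M ⊕ K, XORing both sides with M gives K = M ⊕ enc.
53 ^ 73 = 20
87 ^ c4 = 43
e9 ^ b9 = 50
96 ^ c2 = 54
15 ^ 9c = 89
43 ^ fb = b8
33 ^ a2 = 91
07 ^ 64 = 63
06 ^ 4a = 4c

20 43 50 54 89 b8 91 63 4c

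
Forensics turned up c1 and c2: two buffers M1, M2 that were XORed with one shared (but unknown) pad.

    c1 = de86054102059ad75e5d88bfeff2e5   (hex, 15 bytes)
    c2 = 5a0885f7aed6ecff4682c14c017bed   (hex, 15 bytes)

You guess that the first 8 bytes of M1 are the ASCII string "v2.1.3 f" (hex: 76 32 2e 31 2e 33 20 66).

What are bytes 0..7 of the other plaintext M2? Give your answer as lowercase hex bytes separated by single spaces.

First, c1 ⊕ c2 = (M1 ⊕ K) ⊕ (M2 ⊕ K) = M1 ⊕ M2, so the key drops out. Then M2 = (M1 ⊕ M2) ⊕ M1 over the first 8 bytes.
byte 0: (de ⊕ 5a) ⊕ 76 = 84 ⊕ 76 = f2
byte 1: (86 ⊕ 08) ⊕ 32 = 8e ⊕ 32 = bc
byte 2: (05 ⊕ 85) ⊕ 2e = 80 ⊕ 2e = ae
byte 3: (41 ⊕ f7) ⊕ 31 = b6 ⊕ 31 = 87
byte 4: (02 ⊕ ae) ⊕ 2e = ac ⊕ 2e = 82
byte 5: (05 ⊕ d6) ⊕ 33 = d3 ⊕ 33 = e0
byte 6: (9a ⊕ ec) ⊕ 20 = 76 ⊕ 20 = 56
byte 7: (d7 ⊕ ff) ⊕ 66 = 28 ⊕ 66 = 4e

f2 bc ae 87 82 e0 56 4e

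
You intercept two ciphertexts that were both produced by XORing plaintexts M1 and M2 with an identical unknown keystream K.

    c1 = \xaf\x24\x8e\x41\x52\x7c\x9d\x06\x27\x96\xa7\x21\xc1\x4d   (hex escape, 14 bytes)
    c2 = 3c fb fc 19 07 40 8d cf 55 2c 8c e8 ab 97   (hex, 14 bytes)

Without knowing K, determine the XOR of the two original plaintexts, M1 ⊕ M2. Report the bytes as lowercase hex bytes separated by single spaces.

c1 ⊕ c2 = (M1 ⊕ K) ⊕ (M2 ⊕ K) = M1 ⊕ M2 — the shared key cancels under XOR.
byte 0: af xor 3c = 93
byte 1: 24 xor fb = df
byte 2: 8e xor fc = 72
byte 3: 41 xor 19 = 58
byte 4: 52 xor 07 = 55
byte 5: 7c xor 40 = 3c
byte 6: 9d xor 8d = 10
byte 7: 06 xor cf = c9
byte 8: 27 xor 55 = 72
byte 9: 96 xor 2c = ba
byte 10: a7 xor 8c = 2b
byte 11: 21 xor e8 = c9
byte 12: c1 xor ab = 6a
byte 13: 4d xor 97 = da

93 df 72 58 55 3c 10 c9 72 ba 2b c9 6a da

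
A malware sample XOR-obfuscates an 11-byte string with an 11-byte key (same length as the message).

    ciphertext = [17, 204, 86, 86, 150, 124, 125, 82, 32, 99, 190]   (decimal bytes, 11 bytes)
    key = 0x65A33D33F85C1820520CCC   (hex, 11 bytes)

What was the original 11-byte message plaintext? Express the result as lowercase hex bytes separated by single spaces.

74 6f 6b 65 6e 20 65 72 72 6f 72

XOR is its own inverse, so applying the key byte-wise gives the result directly.
00010001 xor 01100101 = 01110100
11001100 xor 10100011 = 01101111
01010110 xor 00111101 = 01101011
01010110 xor 00110011 = 01100101
10010110 xor 11111000 = 01101110
01111100 xor 01011100 = 00100000
01111101 xor 00011000 = 01100101
01010010 xor 00100000 = 01110010
00100000 xor 01010010 = 01110010
01100011 xor 00001100 = 01101111
10111110 xor 11001100 = 01110010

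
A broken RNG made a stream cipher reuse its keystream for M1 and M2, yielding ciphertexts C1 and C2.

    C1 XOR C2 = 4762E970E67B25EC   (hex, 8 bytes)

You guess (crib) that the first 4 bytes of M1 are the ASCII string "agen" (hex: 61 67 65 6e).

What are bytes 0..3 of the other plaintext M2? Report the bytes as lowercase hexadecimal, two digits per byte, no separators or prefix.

26058c1e

Since C1 ⊕ C2 = M1 ⊕ M2, XORing with the guessed M1 bytes yields the corresponding M2 bytes: M2 = (C1 ⊕ C2) ⊕ M1.
47 XOR 61 = 26
62 XOR 67 = 05
e9 XOR 65 = 8c
70 XOR 6e = 1e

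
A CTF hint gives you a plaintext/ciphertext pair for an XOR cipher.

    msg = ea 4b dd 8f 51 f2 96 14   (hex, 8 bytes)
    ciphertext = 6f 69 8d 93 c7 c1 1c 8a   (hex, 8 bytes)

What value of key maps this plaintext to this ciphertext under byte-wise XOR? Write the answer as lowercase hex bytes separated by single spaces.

Since ciphertext = msg ⊕ key, XORing both sides with msg gives key = msg ⊕ ciphertext.
byte 0: ea xor 6f = 85
byte 1: 4b xor 69 = 22
byte 2: dd xor 8d = 50
byte 3: 8f xor 93 = 1c
byte 4: 51 xor c7 = 96
byte 5: f2 xor c1 = 33
byte 6: 96 xor 1c = 8a
byte 7: 14 xor 8a = 9e

85 22 50 1c 96 33 8a 9e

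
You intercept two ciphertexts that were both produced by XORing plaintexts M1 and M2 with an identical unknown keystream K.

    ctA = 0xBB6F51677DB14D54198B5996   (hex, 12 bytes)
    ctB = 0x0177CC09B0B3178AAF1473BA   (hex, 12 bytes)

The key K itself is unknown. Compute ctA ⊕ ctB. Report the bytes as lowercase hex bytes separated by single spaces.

ctA ⊕ ctB = (M1 ⊕ K) ⊕ (M2 ⊕ K) = M1 ⊕ M2 — the shared key cancels under XOR.
byte 0: bb xor 01 = ba
byte 1: 6f xor 77 = 18
byte 2: 51 xor cc = 9d
byte 3: 67 xor 09 = 6e
byte 4: 7d xor b0 = cd
byte 5: b1 xor b3 = 02
byte 6: 4d xor 17 = 5a
byte 7: 54 xor 8a = de
byte 8: 19 xor af = b6
byte 9: 8b xor 14 = 9f
byte 10: 59 xor 73 = 2a
byte 11: 96 xor ba = 2c

ba 18 9d 6e cd 02 5a de b6 9f 2a 2c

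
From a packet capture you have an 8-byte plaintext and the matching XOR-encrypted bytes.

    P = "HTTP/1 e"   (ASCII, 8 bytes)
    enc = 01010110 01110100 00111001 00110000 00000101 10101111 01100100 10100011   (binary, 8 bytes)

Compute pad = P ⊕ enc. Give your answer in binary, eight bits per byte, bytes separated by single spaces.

Since enc = P ⊕ pad, XORing both sides with P gives pad = P ⊕ enc.
01001000 ^ 01010110 = 00011110
01010100 ^ 01110100 = 00100000
01010100 ^ 00111001 = 01101101
01010000 ^ 00110000 = 01100000
00101111 ^ 00000101 = 00101010
00110001 ^ 10101111 = 10011110
00100000 ^ 01100100 = 01000100
01100101 ^ 10100011 = 11000110

00011110 00100000 01101101 01100000 00101010 10011110 01000100 11000110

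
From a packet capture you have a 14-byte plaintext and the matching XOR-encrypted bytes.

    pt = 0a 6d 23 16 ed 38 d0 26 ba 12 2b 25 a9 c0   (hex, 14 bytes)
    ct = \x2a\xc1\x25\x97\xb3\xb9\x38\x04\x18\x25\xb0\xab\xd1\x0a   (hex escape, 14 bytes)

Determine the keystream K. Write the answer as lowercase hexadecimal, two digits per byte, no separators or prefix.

20ac06815e81e822a2379b8e78ca

Since ct = pt ⊕ K, XORing both sides with pt gives K = pt ⊕ ct.
0a ^ 2a = 20
6d ^ c1 = ac
23 ^ 25 = 06
16 ^ 97 = 81
ed ^ b3 = 5e
38 ^ b9 = 81
d0 ^ 38 = e8
26 ^ 04 = 22
ba ^ 18 = a2
12 ^ 25 = 37
2b ^ b0 = 9b
25 ^ ab = 8e
a9 ^ d1 = 78
c0 ^ 0a = ca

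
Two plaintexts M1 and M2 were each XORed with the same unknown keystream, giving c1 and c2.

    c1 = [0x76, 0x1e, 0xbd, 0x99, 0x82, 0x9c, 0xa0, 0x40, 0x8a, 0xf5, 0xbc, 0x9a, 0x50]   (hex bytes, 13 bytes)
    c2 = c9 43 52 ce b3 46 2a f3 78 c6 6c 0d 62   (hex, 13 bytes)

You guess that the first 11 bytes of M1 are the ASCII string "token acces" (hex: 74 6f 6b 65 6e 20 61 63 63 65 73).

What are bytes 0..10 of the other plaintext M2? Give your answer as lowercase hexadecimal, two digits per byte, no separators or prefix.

cb3284325ffaebd09156a3

First, c1 ⊕ c2 = (M1 ⊕ K) ⊕ (M2 ⊕ K) = M1 ⊕ M2, so the key drops out. Then M2 = (M1 ⊕ M2) ⊕ M1 over the first 11 bytes.
byte 0: (76 ⊕ c9) ⊕ 74 = bf ⊕ 74 = cb
byte 1: (1e ⊕ 43) ⊕ 6f = 5d ⊕ 6f = 32
byte 2: (bd ⊕ 52) ⊕ 6b = ef ⊕ 6b = 84
byte 3: (99 ⊕ ce) ⊕ 65 = 57 ⊕ 65 = 32
byte 4: (82 ⊕ b3) ⊕ 6e = 31 ⊕ 6e = 5f
byte 5: (9c ⊕ 46) ⊕ 20 = da ⊕ 20 = fa
byte 6: (a0 ⊕ 2a) ⊕ 61 = 8a ⊕ 61 = eb
byte 7: (40 ⊕ f3) ⊕ 63 = b3 ⊕ 63 = d0
byte 8: (8a ⊕ 78) ⊕ 63 = f2 ⊕ 63 = 91
byte 9: (f5 ⊕ c6) ⊕ 65 = 33 ⊕ 65 = 56
byte 10: (bc ⊕ 6c) ⊕ 73 = d0 ⊕ 73 = a3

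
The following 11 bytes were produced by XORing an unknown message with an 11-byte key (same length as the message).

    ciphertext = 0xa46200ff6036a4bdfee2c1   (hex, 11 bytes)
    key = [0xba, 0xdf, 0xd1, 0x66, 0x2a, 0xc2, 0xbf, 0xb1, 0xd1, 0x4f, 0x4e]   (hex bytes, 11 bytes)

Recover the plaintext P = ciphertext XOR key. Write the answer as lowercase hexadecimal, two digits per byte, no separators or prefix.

1ebdd1994af41b0c2fad8f

164 ⊕ 186 =  30
 98 ⊕ 223 = 189
  0 ⊕ 209 = 209
255 ⊕ 102 = 153
 96 ⊕  42 =  74
 54 ⊕ 194 = 244
164 ⊕ 191 =  27
189 ⊕ 177 =  12
254 ⊕ 209 =  47
226 ⊕  79 = 173
193 ⊕  78 = 143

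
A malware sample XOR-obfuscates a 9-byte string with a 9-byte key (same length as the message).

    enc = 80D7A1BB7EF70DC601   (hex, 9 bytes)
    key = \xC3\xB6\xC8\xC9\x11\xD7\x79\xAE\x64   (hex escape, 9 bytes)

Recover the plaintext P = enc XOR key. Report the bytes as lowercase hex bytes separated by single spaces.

XOR is its own inverse, so applying the key byte-wise gives the result directly.
128 xor 195 =  67
215 xor 182 =  97
161 xor 200 = 105
187 xor 201 = 114
126 xor  17 = 111
247 xor 215 =  32
 13 xor 121 = 116
198 xor 174 = 104
  1 xor 100 = 101

43 61 69 72 6f 20 74 68 65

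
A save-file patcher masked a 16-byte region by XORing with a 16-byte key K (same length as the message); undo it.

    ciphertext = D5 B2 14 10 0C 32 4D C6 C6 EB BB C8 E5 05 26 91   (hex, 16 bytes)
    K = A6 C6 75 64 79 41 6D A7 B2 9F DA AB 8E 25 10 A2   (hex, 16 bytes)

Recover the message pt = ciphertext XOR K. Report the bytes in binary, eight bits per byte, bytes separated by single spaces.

XOR is its own inverse, so applying the key byte-wise gives the result directly.
byte 0: d5 XOR a6 = 73
byte 1: b2 XOR c6 = 74
byte 2: 14 XOR 75 = 61
byte 3: 10 XOR 64 = 74
byte 4: 0c XOR 79 = 75
byte 5: 32 XOR 41 = 73
byte 6: 4d XOR 6d = 20
byte 7: c6 XOR a7 = 61
byte 8: c6 XOR b2 = 74
byte 9: eb XOR 9f = 74
byte 10: bb XOR da = 61
byte 11: c8 XOR ab = 63
byte 12: e5 XOR 8e = 6b
byte 13: 05 XOR 25 = 20
byte 14: 26 XOR 10 = 36
byte 15: 91 XOR a2 = 33

01110011 01110100 01100001 01110100 01110101 01110011 00100000 01100001 01110100 01110100 01100001 01100011 01101011 00100000 00110110 00110011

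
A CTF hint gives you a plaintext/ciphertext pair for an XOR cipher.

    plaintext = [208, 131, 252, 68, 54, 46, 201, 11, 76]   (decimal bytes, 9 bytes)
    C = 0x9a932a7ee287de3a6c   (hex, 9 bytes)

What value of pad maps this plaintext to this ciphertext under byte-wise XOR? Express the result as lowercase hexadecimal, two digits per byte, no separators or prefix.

Since C = plaintext ⊕ pad, XORing both sides with plaintext gives pad = plaintext ⊕ C.
byte 0: d0 XOR 9a = 4a
byte 1: 83 XOR 93 = 10
byte 2: fc XOR 2a = d6
byte 3: 44 XOR 7e = 3a
byte 4: 36 XOR e2 = d4
byte 5: 2e XOR 87 = a9
byte 6: c9 XOR de = 17
byte 7: 0b XOR 3a = 31
byte 8: 4c XOR 6c = 20

4a10d63ad4a9173120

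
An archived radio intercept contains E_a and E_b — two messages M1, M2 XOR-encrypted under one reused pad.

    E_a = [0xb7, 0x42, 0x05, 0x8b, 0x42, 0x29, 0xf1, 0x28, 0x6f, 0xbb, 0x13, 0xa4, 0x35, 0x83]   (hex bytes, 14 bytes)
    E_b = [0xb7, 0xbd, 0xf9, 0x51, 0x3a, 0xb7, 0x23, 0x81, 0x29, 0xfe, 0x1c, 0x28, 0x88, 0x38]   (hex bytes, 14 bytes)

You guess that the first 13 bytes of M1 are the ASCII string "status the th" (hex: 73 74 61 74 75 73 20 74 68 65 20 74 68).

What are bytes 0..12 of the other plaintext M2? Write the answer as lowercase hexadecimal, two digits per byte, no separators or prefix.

First, E_a ⊕ E_b = (M1 ⊕ K) ⊕ (M2 ⊕ K) = M1 ⊕ M2, so the key drops out. Then M2 = (M1 ⊕ M2) ⊕ M1 over the first 13 bytes.
byte 0: (b7 ^ b7) ^ 73 = 00 ^ 73 = 73
byte 1: (42 ^ bd) ^ 74 = ff ^ 74 = 8b
byte 2: (05 ^ f9) ^ 61 = fc ^ 61 = 9d
byte 3: (8b ^ 51) ^ 74 = da ^ 74 = ae
byte 4: (42 ^ 3a) ^ 75 = 78 ^ 75 = 0d
byte 5: (29 ^ b7) ^ 73 = 9e ^ 73 = ed
byte 6: (f1 ^ 23) ^ 20 = d2 ^ 20 = f2
byte 7: (28 ^ 81) ^ 74 = a9 ^ 74 = dd
byte 8: (6f ^ 29) ^ 68 = 46 ^ 68 = 2e
byte 9: (bb ^ fe) ^ 65 = 45 ^ 65 = 20
byte 10: (13 ^ 1c) ^ 20 = 0f ^ 20 = 2f
byte 11: (a4 ^ 28) ^ 74 = 8c ^ 74 = f8
byte 12: (35 ^ 88) ^ 68 = bd ^ 68 = d5

738b9dae0dedf2dd2e202ff8d5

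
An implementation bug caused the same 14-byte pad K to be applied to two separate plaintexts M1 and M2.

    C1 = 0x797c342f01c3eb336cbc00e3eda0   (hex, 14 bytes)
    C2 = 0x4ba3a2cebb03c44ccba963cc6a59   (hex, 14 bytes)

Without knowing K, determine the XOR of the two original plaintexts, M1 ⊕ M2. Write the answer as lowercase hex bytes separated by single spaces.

C1 ⊕ C2 = (M1 ⊕ K) ⊕ (M2 ⊕ K) = M1 ⊕ M2 — the shared key cancels under XOR.
byte 0: 121 xor  75 =  50
byte 1: 124 xor 163 = 223
byte 2:  52 xor 162 = 150
byte 3:  47 xor 206 = 225
byte 4:   1 xor 187 = 186
byte 5: 195 xor   3 = 192
byte 6: 235 xor 196 =  47
byte 7:  51 xor  76 = 127
byte 8: 108 xor 203 = 167
byte 9: 188 xor 169 =  21
byte 10:   0 xor  99 =  99
byte 11: 227 xor 204 =  47
byte 12: 237 xor 106 = 135
byte 13: 160 xor  89 = 249

32 df 96 e1 ba c0 2f 7f a7 15 63 2f 87 f9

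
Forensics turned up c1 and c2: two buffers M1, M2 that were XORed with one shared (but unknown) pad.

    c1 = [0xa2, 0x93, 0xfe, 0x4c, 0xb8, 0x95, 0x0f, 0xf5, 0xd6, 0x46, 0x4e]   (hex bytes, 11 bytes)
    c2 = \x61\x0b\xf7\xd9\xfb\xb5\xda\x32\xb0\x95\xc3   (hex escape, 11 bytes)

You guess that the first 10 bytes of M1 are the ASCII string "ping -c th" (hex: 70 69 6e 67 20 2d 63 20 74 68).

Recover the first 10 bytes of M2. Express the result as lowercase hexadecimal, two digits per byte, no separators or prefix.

b3f167f2630db6e712bb

First, c1 ⊕ c2 = (M1 ⊕ K) ⊕ (M2 ⊕ K) = M1 ⊕ M2, so the key drops out. Then M2 = (M1 ⊕ M2) ⊕ M1 over the first 10 bytes.
byte 0: (a2 xor 61) xor 70 = c3 xor 70 = b3
byte 1: (93 xor 0b) xor 69 = 98 xor 69 = f1
byte 2: (fe xor f7) xor 6e = 09 xor 6e = 67
byte 3: (4c xor d9) xor 67 = 95 xor 67 = f2
byte 4: (b8 xor fb) xor 20 = 43 xor 20 = 63
byte 5: (95 xor b5) xor 2d = 20 xor 2d = 0d
byte 6: (0f xor da) xor 63 = d5 xor 63 = b6
byte 7: (f5 xor 32) xor 20 = c7 xor 20 = e7
byte 8: (d6 xor b0) xor 74 = 66 xor 74 = 12
byte 9: (46 xor 95) xor 68 = d3 xor 68 = bb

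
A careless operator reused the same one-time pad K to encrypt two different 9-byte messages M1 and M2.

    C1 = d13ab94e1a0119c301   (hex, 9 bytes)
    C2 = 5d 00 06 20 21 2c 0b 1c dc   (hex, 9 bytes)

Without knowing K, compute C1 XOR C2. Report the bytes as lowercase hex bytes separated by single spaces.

8c 3a bf 6e 3b 2d 12 df dd

C1 ⊕ C2 = (M1 ⊕ K) ⊕ (M2 ⊕ K) = M1 ⊕ M2 — the shared key cancels under XOR.
byte 0: 209 ^  93 = 140
byte 1:  58 ^   0 =  58
byte 2: 185 ^   6 = 191
byte 3:  78 ^  32 = 110
byte 4:  26 ^  33 =  59
byte 5:   1 ^  44 =  45
byte 6:  25 ^  11 =  18
byte 7: 195 ^  28 = 223
byte 8:   1 ^ 220 = 221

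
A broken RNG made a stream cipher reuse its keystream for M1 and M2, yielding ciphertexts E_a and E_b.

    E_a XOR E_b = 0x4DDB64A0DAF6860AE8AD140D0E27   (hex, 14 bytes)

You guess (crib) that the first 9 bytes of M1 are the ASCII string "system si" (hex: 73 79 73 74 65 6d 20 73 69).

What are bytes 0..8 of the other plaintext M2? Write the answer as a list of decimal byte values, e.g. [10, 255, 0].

Since E_a ⊕ E_b = M1 ⊕ M2, XORing with the guessed M1 bytes yields the corresponding M2 bytes: M2 = (E_a ⊕ E_b) ⊕ M1.
 77 ⊕ 115 =  62
219 ⊕ 121 = 162
100 ⊕ 115 =  23
160 ⊕ 116 = 212
218 ⊕ 101 = 191
246 ⊕ 109 = 155
134 ⊕  32 = 166
 10 ⊕ 115 = 121
232 ⊕ 105 = 129

[62, 162, 23, 212, 191, 155, 166, 121, 129]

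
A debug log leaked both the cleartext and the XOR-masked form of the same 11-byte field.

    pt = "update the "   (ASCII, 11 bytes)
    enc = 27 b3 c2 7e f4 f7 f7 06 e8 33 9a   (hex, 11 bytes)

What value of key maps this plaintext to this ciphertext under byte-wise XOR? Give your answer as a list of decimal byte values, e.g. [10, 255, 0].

Since enc = pt ⊕ key, XORing both sides with pt gives key = pt ⊕ enc.
75 xor 27 = 52
70 xor b3 = c3
64 xor c2 = a6
61 xor 7e = 1f
74 xor f4 = 80
65 xor f7 = 92
20 xor f7 = d7
74 xor 06 = 72
68 xor e8 = 80
65 xor 33 = 56
20 xor 9a = ba

[82, 195, 166, 31, 128, 146, 215, 114, 128, 86, 186]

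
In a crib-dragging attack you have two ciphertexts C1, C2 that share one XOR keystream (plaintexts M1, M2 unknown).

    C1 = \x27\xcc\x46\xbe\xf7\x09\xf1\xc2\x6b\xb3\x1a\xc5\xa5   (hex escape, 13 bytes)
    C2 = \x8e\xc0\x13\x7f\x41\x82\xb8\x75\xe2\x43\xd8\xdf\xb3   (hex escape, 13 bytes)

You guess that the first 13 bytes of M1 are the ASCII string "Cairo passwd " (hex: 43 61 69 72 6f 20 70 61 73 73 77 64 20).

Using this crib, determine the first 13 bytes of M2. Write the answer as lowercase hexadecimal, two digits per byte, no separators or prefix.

ea6d3cb3d9ab39d6fa83b57e36

First, C1 ⊕ C2 = (M1 ⊕ K) ⊕ (M2 ⊕ K) = M1 ⊕ M2, so the key drops out. Then M2 = (M1 ⊕ M2) ⊕ M1 over the first 13 bytes.
byte 0: (27 xor 8e) xor 43 = a9 xor 43 = ea
byte 1: (cc xor c0) xor 61 = 0c xor 61 = 6d
byte 2: (46 xor 13) xor 69 = 55 xor 69 = 3c
byte 3: (be xor 7f) xor 72 = c1 xor 72 = b3
byte 4: (f7 xor 41) xor 6f = b6 xor 6f = d9
byte 5: (09 xor 82) xor 20 = 8b xor 20 = ab
byte 6: (f1 xor b8) xor 70 = 49 xor 70 = 39
byte 7: (c2 xor 75) xor 61 = b7 xor 61 = d6
byte 8: (6b xor e2) xor 73 = 89 xor 73 = fa
byte 9: (b3 xor 43) xor 73 = f0 xor 73 = 83
byte 10: (1a xor d8) xor 77 = c2 xor 77 = b5
byte 11: (c5 xor df) xor 64 = 1a xor 64 = 7e
byte 12: (a5 xor b3) xor 20 = 16 xor 20 = 36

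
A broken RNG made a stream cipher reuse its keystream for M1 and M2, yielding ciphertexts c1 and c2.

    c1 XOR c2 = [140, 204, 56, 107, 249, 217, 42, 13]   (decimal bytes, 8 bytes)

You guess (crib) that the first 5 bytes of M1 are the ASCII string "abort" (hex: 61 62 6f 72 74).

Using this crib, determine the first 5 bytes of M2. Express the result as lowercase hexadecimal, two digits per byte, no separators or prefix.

Since c1 ⊕ c2 = M1 ⊕ M2, XORing with the guessed M1 bytes yields the corresponding M2 bytes: M2 = (c1 ⊕ c2) ⊕ M1.
10001100 XOR 01100001 = 11101101
11001100 XOR 01100010 = 10101110
00111000 XOR 01101111 = 01010111
01101011 XOR 01110010 = 00011001
11111001 XOR 01110100 = 10001101

edae57198d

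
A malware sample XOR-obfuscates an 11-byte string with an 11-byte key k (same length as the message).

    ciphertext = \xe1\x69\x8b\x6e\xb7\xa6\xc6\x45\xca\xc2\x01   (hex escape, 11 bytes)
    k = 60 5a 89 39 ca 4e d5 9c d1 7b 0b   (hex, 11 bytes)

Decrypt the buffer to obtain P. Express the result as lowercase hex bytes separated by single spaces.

81 33 02 57 7d e8 13 d9 1b b9 0a

byte 0: e1 XOR 60 = 81
byte 1: 69 XOR 5a = 33
byte 2: 8b XOR 89 = 02
byte 3: 6e XOR 39 = 57
byte 4: b7 XOR ca = 7d
byte 5: a6 XOR 4e = e8
byte 6: c6 XOR d5 = 13
byte 7: 45 XOR 9c = d9
byte 8: ca XOR d1 = 1b
byte 9: c2 XOR 7b = b9
byte 10: 01 XOR 0b = 0a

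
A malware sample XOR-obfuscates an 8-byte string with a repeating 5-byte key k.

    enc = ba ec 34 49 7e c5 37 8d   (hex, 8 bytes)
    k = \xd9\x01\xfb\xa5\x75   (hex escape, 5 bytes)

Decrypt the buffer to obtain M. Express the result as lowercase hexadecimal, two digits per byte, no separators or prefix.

63edcfec0b1c3676

The 5-byte key repeats, so the effective keystream is d9 01 fb a5 75 d9 01 fb.
byte 0: 10111010 ^ 11011001 = 01100011
byte 1: 11101100 ^ 00000001 = 11101101
byte 2: 00110100 ^ 11111011 = 11001111
byte 3: 01001001 ^ 10100101 = 11101100
byte 4: 01111110 ^ 01110101 = 00001011
byte 5: 11000101 ^ 11011001 = 00011100
byte 6: 00110111 ^ 00000001 = 00110110
byte 7: 10001101 ^ 11111011 = 01110110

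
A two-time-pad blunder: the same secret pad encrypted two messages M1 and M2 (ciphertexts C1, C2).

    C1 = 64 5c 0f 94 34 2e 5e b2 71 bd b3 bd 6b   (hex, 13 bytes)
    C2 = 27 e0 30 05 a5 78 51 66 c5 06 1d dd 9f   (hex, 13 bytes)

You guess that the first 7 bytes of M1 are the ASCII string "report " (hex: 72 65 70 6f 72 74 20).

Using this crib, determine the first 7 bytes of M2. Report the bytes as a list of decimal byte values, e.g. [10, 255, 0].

First, C1 ⊕ C2 = (M1 ⊕ K) ⊕ (M2 ⊕ K) = M1 ⊕ M2, so the key drops out. Then M2 = (M1 ⊕ M2) ⊕ M1 over the first 7 bytes.
byte 0: (64 XOR 27) XOR 72 = 43 XOR 72 = 31
byte 1: (5c XOR e0) XOR 65 = bc XOR 65 = d9
byte 2: (0f XOR 30) XOR 70 = 3f XOR 70 = 4f
byte 3: (94 XOR 05) XOR 6f = 91 XOR 6f = fe
byte 4: (34 XOR a5) XOR 72 = 91 XOR 72 = e3
byte 5: (2e XOR 78) XOR 74 = 56 XOR 74 = 22
byte 6: (5e XOR 51) XOR 20 = 0f XOR 20 = 2f

[49, 217, 79, 254, 227, 34, 47]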